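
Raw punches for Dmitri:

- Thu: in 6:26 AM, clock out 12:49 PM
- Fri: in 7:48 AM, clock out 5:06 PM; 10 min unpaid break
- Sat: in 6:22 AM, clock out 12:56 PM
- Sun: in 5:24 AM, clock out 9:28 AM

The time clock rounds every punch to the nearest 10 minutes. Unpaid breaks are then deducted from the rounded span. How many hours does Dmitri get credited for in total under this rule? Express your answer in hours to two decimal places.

Thu: in 6:26 AM→6:30 AM, out 12:49 PM→12:50 PM; 6 h 20 min
Fri: in 7:48 AM→7:50 AM, out 5:06 PM→5:10 PM; 9 h 20 min − 10 min = 9 h 10 min
Sat: in 6:22 AM→6:20 AM, out 12:56 PM→1:00 PM; 6 h 40 min
Sun: in 5:24 AM→5:20 AM, out 9:28 AM→9:30 AM; 4 h 10 min
Total credited: 26 h 20 min.

26.33 hours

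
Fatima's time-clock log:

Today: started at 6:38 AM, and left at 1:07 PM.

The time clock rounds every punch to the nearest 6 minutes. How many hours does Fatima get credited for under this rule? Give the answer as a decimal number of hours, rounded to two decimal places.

6.50 hours

Today: in 6:38 AM→6:36 AM, out 1:07 PM→1:06 PM; 6 h 30 min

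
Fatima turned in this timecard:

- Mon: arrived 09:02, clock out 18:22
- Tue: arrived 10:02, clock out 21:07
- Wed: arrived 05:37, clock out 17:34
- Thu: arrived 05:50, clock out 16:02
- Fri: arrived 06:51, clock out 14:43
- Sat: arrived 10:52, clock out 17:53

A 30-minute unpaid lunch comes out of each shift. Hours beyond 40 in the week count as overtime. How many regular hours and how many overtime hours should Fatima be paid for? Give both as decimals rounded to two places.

Mon: 09:02–18:22 = 9 h 20 min; less 30 min break → 8 h 50 min
Tue: 10:02–21:07 = 11 h 5 min; less 30 min break → 10 h 35 min
Wed: 05:37–17:34 = 11 h 57 min; less 30 min break → 11 h 27 min
Thu: 05:50–16:02 = 10 h 12 min; less 30 min break → 9 h 42 min
Fri: 06:51–14:43 = 7 h 52 min; less 30 min break → 7 h 22 min
Sat: 10:52–17:53 = 7 h 1 min; less 30 min break → 6 h 31 min
Total worked: 54 h 27 min = 54.45 h.
Threshold 40 h → overtime 14 h 27 min, regular 40 h 0 min.

Regular 40.00 hours, overtime 14.45 hours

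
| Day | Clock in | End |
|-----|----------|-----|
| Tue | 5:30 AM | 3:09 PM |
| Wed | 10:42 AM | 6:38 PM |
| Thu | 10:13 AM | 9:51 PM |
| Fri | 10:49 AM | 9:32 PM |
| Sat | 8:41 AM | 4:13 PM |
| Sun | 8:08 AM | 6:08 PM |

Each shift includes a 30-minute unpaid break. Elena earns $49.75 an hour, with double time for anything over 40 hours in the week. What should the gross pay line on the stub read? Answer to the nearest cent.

$3429.43

Tue: 5:30 AM–3:09 PM = 9 h 39 min; less 30 min break → 9 h 9 min
Wed: 10:42 AM–6:38 PM = 7 h 56 min; less 30 min break → 7 h 26 min
Thu: 10:13 AM–9:51 PM = 11 h 38 min; less 30 min break → 11 h 8 min
Fri: 10:49 AM–9:32 PM = 10 h 43 min; less 30 min break → 10 h 13 min
Sat: 8:41 AM–4:13 PM = 7 h 32 min; less 30 min break → 7 h 2 min
Sun: 8:08 AM–6:08 PM = 10 h 0 min; less 30 min break → 9 h 30 min
Total worked: 54 h 28 min = 3268 min.
Regular 40 h 0 min = 2400 min at $49.75/h; overtime 14 h 28 min = 868 min at $99.50/h.
Pay = (2400 × $49.75 + 868 × $99.50) ÷ 60 = $3429.43.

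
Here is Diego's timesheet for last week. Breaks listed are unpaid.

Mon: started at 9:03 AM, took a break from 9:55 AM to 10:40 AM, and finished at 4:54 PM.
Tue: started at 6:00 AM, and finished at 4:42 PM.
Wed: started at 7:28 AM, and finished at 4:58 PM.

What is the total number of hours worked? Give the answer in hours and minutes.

27 h 18 min

Mon: 9:03 AM–4:54 PM = 7 h 51 min; less 45 min break → 7 h 6 min
Tue: 6:00 AM–4:42 PM = 10 h 42 min
Wed: 7:28 AM–4:58 PM = 9 h 30 min
Total: 7 h 6 min + 10 h 42 min + 9 h 30 min = 27 h 18 min.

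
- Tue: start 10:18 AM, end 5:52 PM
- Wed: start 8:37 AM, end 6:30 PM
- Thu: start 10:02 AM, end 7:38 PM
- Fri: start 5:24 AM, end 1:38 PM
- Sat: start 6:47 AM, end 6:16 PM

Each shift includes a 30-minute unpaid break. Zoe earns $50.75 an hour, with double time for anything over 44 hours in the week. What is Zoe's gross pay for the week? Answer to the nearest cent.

$2260.07

Tue: 10:18 AM–5:52 PM = 7 h 34 min; less 30 min break → 7 h 4 min
Wed: 8:37 AM–6:30 PM = 9 h 53 min; less 30 min break → 9 h 23 min
Thu: 10:02 AM–7:38 PM = 9 h 36 min; less 30 min break → 9 h 6 min
Fri: 5:24 AM–1:38 PM = 8 h 14 min; less 30 min break → 7 h 44 min
Sat: 6:47 AM–6:16 PM = 11 h 29 min; less 30 min break → 10 h 59 min
Total worked: 44 h 16 min = 2656 min.
Regular 44 h 0 min = 2640 min at $50.75/h; overtime 0 h 16 min = 16 min at $101.50/h.
Pay = (2640 × $50.75 + 16 × $101.50) ÷ 60 = $2260.07.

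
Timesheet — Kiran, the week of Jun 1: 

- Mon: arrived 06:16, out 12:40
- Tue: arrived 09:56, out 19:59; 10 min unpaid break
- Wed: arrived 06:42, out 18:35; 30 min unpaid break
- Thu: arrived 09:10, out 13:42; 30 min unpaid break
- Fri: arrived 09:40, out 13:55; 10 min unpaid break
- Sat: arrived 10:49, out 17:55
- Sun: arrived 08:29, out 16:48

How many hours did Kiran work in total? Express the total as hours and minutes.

51 h 12 min

Mon: 06:16–12:40 = 6 h 24 min
Tue: 09:56–19:59 = 10 h 3 min; less 10 min break → 9 h 53 min
Wed: 06:42–18:35 = 11 h 53 min; less 30 min break → 11 h 23 min
Thu: 09:10–13:42 = 4 h 32 min; less 30 min break → 4 h 2 min
Fri: 09:40–13:55 = 4 h 15 min; less 10 min break → 4 h 5 min
Sat: 10:49–17:55 = 7 h 6 min
Sun: 08:29–16:48 = 8 h 19 min
Total: 6 h 24 min + 9 h 53 min + 11 h 23 min + 4 h 2 min + 4 h 5 min + 7 h 6 min + 8 h 19 min = 51 h 12 min.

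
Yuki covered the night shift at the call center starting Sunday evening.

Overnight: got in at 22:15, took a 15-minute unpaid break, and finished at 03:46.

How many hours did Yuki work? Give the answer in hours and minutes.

5 h 16 min

Overnight: 22:15 → midnight = 1 h 45 min; midnight → 03:46 = 3 h 46 min; span 5 h 31 min; less 15 min break → 5 h 16 min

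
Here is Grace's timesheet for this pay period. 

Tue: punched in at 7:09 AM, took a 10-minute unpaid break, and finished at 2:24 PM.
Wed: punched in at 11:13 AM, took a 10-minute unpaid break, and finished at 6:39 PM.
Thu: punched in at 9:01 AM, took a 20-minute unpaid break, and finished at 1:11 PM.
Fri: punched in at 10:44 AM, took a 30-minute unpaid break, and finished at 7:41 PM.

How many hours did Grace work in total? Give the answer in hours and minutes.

26 h 38 min

Tue: 7:09 AM–2:24 PM = 7 h 15 min; less 10 min break → 7 h 5 min
Wed: 11:13 AM–6:39 PM = 7 h 26 min; less 10 min break → 7 h 16 min
Thu: 9:01 AM–1:11 PM = 4 h 10 min; less 20 min break → 3 h 50 min
Fri: 10:44 AM–7:41 PM = 8 h 57 min; less 30 min break → 8 h 27 min
Total: 7 h 5 min + 7 h 16 min + 3 h 50 min + 8 h 27 min = 26 h 38 min.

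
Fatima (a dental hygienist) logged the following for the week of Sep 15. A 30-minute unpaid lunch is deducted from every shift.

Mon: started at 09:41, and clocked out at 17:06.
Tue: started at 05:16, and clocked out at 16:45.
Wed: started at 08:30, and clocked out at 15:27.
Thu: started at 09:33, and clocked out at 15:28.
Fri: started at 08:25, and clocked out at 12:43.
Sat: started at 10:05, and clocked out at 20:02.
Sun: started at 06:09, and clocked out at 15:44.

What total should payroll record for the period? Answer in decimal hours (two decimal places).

52.10 hours

Mon: 09:41–17:06 = 7 h 25 min; less 30 min break → 6 h 55 min
Tue: 05:16–16:45 = 11 h 29 min; less 30 min break → 10 h 59 min
Wed: 08:30–15:27 = 6 h 57 min; less 30 min break → 6 h 27 min
Thu: 09:33–15:28 = 5 h 55 min; less 30 min break → 5 h 25 min
Fri: 08:25–12:43 = 4 h 18 min; less 30 min break → 3 h 48 min
Sat: 10:05–20:02 = 9 h 57 min; less 30 min break → 9 h 27 min
Sun: 06:09–15:44 = 9 h 35 min; less 30 min break → 9 h 5 min
Total: 6 h 55 min + 10 h 59 min + 6 h 27 min + 5 h 25 min + 3 h 48 min + 9 h 27 min + 9 h 5 min = 52 h 6 min.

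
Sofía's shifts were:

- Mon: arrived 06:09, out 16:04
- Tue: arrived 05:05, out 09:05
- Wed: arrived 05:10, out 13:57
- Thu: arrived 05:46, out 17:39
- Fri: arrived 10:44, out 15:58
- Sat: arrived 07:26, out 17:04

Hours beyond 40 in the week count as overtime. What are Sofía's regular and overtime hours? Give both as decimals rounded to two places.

Mon: 06:09–16:04 = 9 h 55 min
Tue: 05:05–09:05 = 4 h 0 min
Wed: 05:10–13:57 = 8 h 47 min
Thu: 05:46–17:39 = 11 h 53 min
Fri: 10:44–15:58 = 5 h 14 min
Sat: 07:26–17:04 = 9 h 38 min
Total worked: 49 h 27 min = 49.45 h.
Threshold 40 h → overtime 9 h 27 min, regular 40 h 0 min.

Regular 40.00 hours, overtime 9.45 hours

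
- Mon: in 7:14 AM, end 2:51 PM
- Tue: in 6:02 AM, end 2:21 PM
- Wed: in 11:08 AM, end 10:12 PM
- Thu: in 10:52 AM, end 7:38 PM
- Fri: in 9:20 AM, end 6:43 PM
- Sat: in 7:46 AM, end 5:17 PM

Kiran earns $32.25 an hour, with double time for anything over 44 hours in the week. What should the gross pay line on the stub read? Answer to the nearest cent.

Mon: 7:14 AM–2:51 PM = 7 h 37 min
Tue: 6:02 AM–2:21 PM = 8 h 19 min
Wed: 11:08 AM–10:12 PM = 11 h 4 min
Thu: 10:52 AM–7:38 PM = 8 h 46 min
Fri: 9:20 AM–6:43 PM = 9 h 23 min
Sat: 7:46 AM–5:17 PM = 9 h 31 min
Total worked: 54 h 40 min = 3280 min.
Regular 44 h 0 min = 2640 min at $32.25/h; overtime 10 h 40 min = 640 min at $64.50/h.
Pay = (2640 × $32.25 + 640 × $64.50) ÷ 60 = $2107.00.

$2107.00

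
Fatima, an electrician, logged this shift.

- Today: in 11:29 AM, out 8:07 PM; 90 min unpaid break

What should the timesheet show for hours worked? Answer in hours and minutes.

7 h 8 min

Today: 11:29 AM–8:07 PM = 8 h 38 min; less 90 min break → 7 h 8 min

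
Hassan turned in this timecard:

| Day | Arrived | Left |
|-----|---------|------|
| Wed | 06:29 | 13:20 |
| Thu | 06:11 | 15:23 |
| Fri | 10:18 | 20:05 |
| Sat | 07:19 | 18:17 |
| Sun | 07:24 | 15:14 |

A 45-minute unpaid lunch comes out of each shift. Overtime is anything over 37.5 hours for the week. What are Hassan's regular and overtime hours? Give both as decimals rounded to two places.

Wed: 06:29–13:20 = 6 h 51 min; less 45 min break → 6 h 6 min
Thu: 06:11–15:23 = 9 h 12 min; less 45 min break → 8 h 27 min
Fri: 10:18–20:05 = 9 h 47 min; less 45 min break → 9 h 2 min
Sat: 07:19–18:17 = 10 h 58 min; less 45 min break → 10 h 13 min
Sun: 07:24–15:14 = 7 h 50 min; less 45 min break → 7 h 5 min
Total worked: 40 h 53 min = 40.88 h.
Threshold 37.5 h → overtime 3 h 23 min, regular 37 h 30 min.

Regular 37.50 hours, overtime 3.38 hours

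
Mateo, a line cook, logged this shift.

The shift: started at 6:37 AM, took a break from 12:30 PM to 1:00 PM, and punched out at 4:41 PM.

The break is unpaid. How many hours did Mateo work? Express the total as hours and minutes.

9 h 34 min

The shift: 6:37 AM–4:41 PM = 10 h 4 min; less 30 min break → 9 h 34 min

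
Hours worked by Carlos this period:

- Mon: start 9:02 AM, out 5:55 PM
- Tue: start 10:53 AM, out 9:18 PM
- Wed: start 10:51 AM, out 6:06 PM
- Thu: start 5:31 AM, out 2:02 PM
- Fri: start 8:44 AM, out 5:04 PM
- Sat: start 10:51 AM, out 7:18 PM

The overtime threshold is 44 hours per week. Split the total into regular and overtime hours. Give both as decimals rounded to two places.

Mon: 9:02 AM–5:55 PM = 8 h 53 min
Tue: 10:53 AM–9:18 PM = 10 h 25 min
Wed: 10:51 AM–6:06 PM = 7 h 15 min
Thu: 5:31 AM–2:02 PM = 8 h 31 min
Fri: 8:44 AM–5:04 PM = 8 h 20 min
Sat: 10:51 AM–7:18 PM = 8 h 27 min
Total worked: 51 h 51 min = 51.85 h.
Threshold 44 h → overtime 7 h 51 min, regular 44 h 0 min.

Regular 44.00 hours, overtime 7.85 hours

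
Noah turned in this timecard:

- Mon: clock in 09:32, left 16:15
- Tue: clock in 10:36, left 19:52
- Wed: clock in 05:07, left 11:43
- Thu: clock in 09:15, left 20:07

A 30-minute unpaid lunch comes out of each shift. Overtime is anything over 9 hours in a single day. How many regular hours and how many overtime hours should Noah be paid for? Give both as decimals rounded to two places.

Regular 30.08 hours, overtime 1.37 hours

Mon: 09:32–16:15 = 6 h 43 min; less 30 min break → 6 h 13 min
Tue: 10:36–19:52 = 9 h 16 min; less 30 min break → 8 h 46 min
Wed: 05:07–11:43 = 6 h 36 min; less 30 min break → 6 h 6 min
Thu: 09:15–20:07 = 10 h 52 min; less 30 min break → 10 h 22 min
Mon reg 6 h 13 min / OT 0 h 0 min; Tue reg 8 h 46 min / OT 0 h 0 min; Wed reg 6 h 6 min / OT 0 h 0 min; Thu reg 9 h 0 min / OT 1 h 22 min.
Totals: regular 30 h 5 min, overtime 1 h 22 min.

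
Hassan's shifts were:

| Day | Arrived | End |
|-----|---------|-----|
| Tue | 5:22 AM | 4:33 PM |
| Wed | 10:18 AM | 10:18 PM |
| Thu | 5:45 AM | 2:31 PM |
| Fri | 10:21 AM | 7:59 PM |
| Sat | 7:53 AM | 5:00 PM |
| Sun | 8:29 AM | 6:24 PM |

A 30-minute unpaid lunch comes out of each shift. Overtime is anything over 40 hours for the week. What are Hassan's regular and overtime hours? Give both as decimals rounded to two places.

Tue: 5:22 AM–4:33 PM = 11 h 11 min; less 30 min break → 10 h 41 min
Wed: 10:18 AM–10:18 PM = 12 h 0 min; less 30 min break → 11 h 30 min
Thu: 5:45 AM–2:31 PM = 8 h 46 min; less 30 min break → 8 h 16 min
Fri: 10:21 AM–7:59 PM = 9 h 38 min; less 30 min break → 9 h 8 min
Sat: 7:53 AM–5:00 PM = 9 h 7 min; less 30 min break → 8 h 37 min
Sun: 8:29 AM–6:24 PM = 9 h 55 min; less 30 min break → 9 h 25 min
Total worked: 57 h 37 min = 57.62 h.
Threshold 40 h → overtime 17 h 37 min, regular 40 h 0 min.

Regular 40.00 hours, overtime 17.62 hours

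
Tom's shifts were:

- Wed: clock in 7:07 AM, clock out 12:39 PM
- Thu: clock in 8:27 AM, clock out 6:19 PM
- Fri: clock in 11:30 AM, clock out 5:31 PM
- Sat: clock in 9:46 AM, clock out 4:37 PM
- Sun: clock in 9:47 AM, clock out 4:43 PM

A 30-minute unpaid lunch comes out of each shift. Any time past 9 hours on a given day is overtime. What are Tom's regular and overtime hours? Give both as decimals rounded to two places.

Wed: 7:07 AM–12:39 PM = 5 h 32 min; less 30 min break → 5 h 2 min
Thu: 8:27 AM–6:19 PM = 9 h 52 min; less 30 min break → 9 h 22 min
Fri: 11:30 AM–5:31 PM = 6 h 1 min; less 30 min break → 5 h 31 min
Sat: 9:46 AM–4:37 PM = 6 h 51 min; less 30 min break → 6 h 21 min
Sun: 9:47 AM–4:43 PM = 6 h 56 min; less 30 min break → 6 h 26 min
Wed reg 5 h 2 min / OT 0 h 0 min; Thu reg 9 h 0 min / OT 0 h 22 min; Fri reg 5 h 31 min / OT 0 h 0 min; Sat reg 6 h 21 min / OT 0 h 0 min; Sun reg 6 h 26 min / OT 0 h 0 min.
Totals: regular 32 h 20 min, overtime 0 h 22 min.

Regular 32.33 hours, overtime 0.37 hours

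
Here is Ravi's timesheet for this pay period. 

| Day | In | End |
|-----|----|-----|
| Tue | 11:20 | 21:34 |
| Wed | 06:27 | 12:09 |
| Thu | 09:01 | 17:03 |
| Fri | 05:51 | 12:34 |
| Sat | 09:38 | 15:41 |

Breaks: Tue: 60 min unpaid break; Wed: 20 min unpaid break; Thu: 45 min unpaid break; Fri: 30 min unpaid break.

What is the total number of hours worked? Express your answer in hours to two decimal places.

Tue: 11:20–21:34 = 10 h 14 min; less 60 min break → 9 h 14 min
Wed: 06:27–12:09 = 5 h 42 min; less 20 min break → 5 h 22 min
Thu: 09:01–17:03 = 8 h 2 min; less 45 min break → 7 h 17 min
Fri: 05:51–12:34 = 6 h 43 min; less 30 min break → 6 h 13 min
Sat: 09:38–15:41 = 6 h 3 min
Total: 9 h 14 min + 5 h 22 min + 7 h 17 min + 6 h 13 min + 6 h 3 min = 34 h 9 min.

34.15 hours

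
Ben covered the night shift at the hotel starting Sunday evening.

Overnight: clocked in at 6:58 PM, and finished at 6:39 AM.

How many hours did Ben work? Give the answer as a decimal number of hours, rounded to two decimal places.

Overnight: 6:58 PM → midnight = 5 h 2 min; midnight → 6:39 AM = 6 h 39 min; span 11 h 41 min

11.68 hours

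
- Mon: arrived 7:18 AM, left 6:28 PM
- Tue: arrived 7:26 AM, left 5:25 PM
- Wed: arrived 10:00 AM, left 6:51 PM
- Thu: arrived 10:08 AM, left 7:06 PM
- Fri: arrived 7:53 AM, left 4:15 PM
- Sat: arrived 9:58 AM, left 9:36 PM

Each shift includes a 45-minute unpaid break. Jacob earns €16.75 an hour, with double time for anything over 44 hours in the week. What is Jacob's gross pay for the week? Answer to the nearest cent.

Mon: 7:18 AM–6:28 PM = 11 h 10 min; less 45 min break → 10 h 25 min
Tue: 7:26 AM–5:25 PM = 9 h 59 min; less 45 min break → 9 h 14 min
Wed: 10:00 AM–6:51 PM = 8 h 51 min; less 45 min break → 8 h 6 min
Thu: 10:08 AM–7:06 PM = 8 h 58 min; less 45 min break → 8 h 13 min
Fri: 7:53 AM–4:15 PM = 8 h 22 min; less 45 min break → 7 h 37 min
Sat: 9:58 AM–9:36 PM = 11 h 38 min; less 45 min break → 10 h 53 min
Total worked: 54 h 28 min = 3268 min.
Regular 44 h 0 min = 2640 min at €16.75/h; overtime 10 h 28 min = 628 min at €33.50/h.
Pay = (2640 × €16.75 + 628 × €33.50) ÷ 60 = €1087.63.

€1087.63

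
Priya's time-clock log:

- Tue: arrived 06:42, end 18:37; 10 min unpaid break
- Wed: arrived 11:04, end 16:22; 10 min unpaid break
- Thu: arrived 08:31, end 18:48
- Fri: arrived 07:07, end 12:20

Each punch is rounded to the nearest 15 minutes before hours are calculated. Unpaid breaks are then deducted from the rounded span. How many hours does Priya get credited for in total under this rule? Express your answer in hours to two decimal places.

32.17 hours

Tue: in 06:42→06:45, out 18:37→18:30; 11 h 45 min − 10 min = 11 h 35 min
Wed: in 11:04→11:00, out 16:22→16:15; 5 h 15 min − 10 min = 5 h 5 min
Thu: in 08:31→08:30, out 18:48→18:45; 10 h 15 min
Fri: in 07:07→07:00, out 12:20→12:15; 5 h 15 min
Total credited: 32 h 10 min.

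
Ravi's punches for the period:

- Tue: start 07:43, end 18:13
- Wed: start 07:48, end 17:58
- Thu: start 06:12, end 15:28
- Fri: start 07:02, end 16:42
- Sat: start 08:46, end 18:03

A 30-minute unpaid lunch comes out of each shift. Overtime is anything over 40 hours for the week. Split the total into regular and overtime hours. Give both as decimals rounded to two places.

Tue: 07:43–18:13 = 10 h 30 min; less 30 min break → 10 h 0 min
Wed: 07:48–17:58 = 10 h 10 min; less 30 min break → 9 h 40 min
Thu: 06:12–15:28 = 9 h 16 min; less 30 min break → 8 h 46 min
Fri: 07:02–16:42 = 9 h 40 min; less 30 min break → 9 h 10 min
Sat: 08:46–18:03 = 9 h 17 min; less 30 min break → 8 h 47 min
Total worked: 46 h 23 min = 46.38 h.
Threshold 40 h → overtime 6 h 23 min, regular 40 h 0 min.

Regular 40.00 hours, overtime 6.38 hours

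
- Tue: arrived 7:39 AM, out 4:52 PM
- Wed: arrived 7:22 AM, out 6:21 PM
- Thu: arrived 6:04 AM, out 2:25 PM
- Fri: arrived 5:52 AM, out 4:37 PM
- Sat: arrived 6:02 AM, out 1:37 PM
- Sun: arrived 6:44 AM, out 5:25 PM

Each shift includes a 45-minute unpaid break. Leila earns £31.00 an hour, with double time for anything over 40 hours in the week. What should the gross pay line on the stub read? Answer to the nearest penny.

Tue: 7:39 AM–4:52 PM = 9 h 13 min; less 45 min break → 8 h 28 min
Wed: 7:22 AM–6:21 PM = 10 h 59 min; less 45 min break → 10 h 14 min
Thu: 6:04 AM–2:25 PM = 8 h 21 min; less 45 min break → 7 h 36 min
Fri: 5:52 AM–4:37 PM = 10 h 45 min; less 45 min break → 10 h 0 min
Sat: 6:02 AM–1:37 PM = 7 h 35 min; less 45 min break → 6 h 50 min
Sun: 6:44 AM–5:25 PM = 10 h 41 min; less 45 min break → 9 h 56 min
Total worked: 53 h 4 min = 3184 min.
Regular 40 h 0 min = 2400 min at £31.00/h; overtime 13 h 4 min = 784 min at £62.00/h.
Pay = (2400 × £31.00 + 784 × £62.00) ÷ 60 = £2050.13.

£2050.13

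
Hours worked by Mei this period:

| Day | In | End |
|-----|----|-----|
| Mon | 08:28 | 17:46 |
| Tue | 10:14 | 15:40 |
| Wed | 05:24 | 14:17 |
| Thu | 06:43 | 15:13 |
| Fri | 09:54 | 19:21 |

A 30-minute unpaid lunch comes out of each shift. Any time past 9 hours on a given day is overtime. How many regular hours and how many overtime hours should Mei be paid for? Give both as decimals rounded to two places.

Regular 39.07 hours, overtime 0.00 hours

Mon: 08:28–17:46 = 9 h 18 min; less 30 min break → 8 h 48 min
Tue: 10:14–15:40 = 5 h 26 min; less 30 min break → 4 h 56 min
Wed: 05:24–14:17 = 8 h 53 min; less 30 min break → 8 h 23 min
Thu: 06:43–15:13 = 8 h 30 min; less 30 min break → 8 h 0 min
Fri: 09:54–19:21 = 9 h 27 min; less 30 min break → 8 h 57 min
Mon reg 8 h 48 min / OT 0 h 0 min; Tue reg 4 h 56 min / OT 0 h 0 min; Wed reg 8 h 23 min / OT 0 h 0 min; Thu reg 8 h 0 min / OT 0 h 0 min; Fri reg 8 h 57 min / OT 0 h 0 min.
Totals: regular 39 h 4 min, overtime 0 h 0 min.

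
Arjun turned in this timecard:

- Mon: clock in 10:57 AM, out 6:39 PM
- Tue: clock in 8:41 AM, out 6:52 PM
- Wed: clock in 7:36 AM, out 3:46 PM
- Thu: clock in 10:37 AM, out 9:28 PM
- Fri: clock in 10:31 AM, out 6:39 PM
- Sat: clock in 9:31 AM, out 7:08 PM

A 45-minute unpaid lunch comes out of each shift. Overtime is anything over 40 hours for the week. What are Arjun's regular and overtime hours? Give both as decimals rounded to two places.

Regular 40.00 hours, overtime 10.15 hours

Mon: 10:57 AM–6:39 PM = 7 h 42 min; less 45 min break → 6 h 57 min
Tue: 8:41 AM–6:52 PM = 10 h 11 min; less 45 min break → 9 h 26 min
Wed: 7:36 AM–3:46 PM = 8 h 10 min; less 45 min break → 7 h 25 min
Thu: 10:37 AM–9:28 PM = 10 h 51 min; less 45 min break → 10 h 6 min
Fri: 10:31 AM–6:39 PM = 8 h 8 min; less 45 min break → 7 h 23 min
Sat: 9:31 AM–7:08 PM = 9 h 37 min; less 45 min break → 8 h 52 min
Total worked: 50 h 9 min = 50.15 h.
Threshold 40 h → overtime 10 h 9 min, regular 40 h 0 min.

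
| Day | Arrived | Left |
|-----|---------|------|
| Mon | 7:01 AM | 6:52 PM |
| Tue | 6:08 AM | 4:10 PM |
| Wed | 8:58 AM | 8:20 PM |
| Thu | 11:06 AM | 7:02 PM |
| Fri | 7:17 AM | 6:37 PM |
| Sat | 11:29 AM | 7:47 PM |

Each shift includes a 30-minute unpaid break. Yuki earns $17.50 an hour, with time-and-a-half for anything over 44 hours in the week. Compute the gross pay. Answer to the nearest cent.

$1132.69

Mon: 7:01 AM–6:52 PM = 11 h 51 min; less 30 min break → 11 h 21 min
Tue: 6:08 AM–4:10 PM = 10 h 2 min; less 30 min break → 9 h 32 min
Wed: 8:58 AM–8:20 PM = 11 h 22 min; less 30 min break → 10 h 52 min
Thu: 11:06 AM–7:02 PM = 7 h 56 min; less 30 min break → 7 h 26 min
Fri: 7:17 AM–6:37 PM = 11 h 20 min; less 30 min break → 10 h 50 min
Sat: 11:29 AM–7:47 PM = 8 h 18 min; less 30 min break → 7 h 48 min
Total worked: 57 h 49 min = 3469 min.
Regular 44 h 0 min = 2640 min at $17.50/h; overtime 13 h 49 min = 829 min at $26.25/h.
Pay = (2640 × $17.50 + 829 × $26.25) ÷ 60 = $1132.69.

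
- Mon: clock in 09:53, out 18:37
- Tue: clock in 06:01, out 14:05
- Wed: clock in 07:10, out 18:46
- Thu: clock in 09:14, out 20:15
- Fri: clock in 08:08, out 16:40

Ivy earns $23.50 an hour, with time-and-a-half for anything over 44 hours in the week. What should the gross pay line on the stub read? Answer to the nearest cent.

$1173.24

Mon: 09:53–18:37 = 8 h 44 min
Tue: 06:01–14:05 = 8 h 4 min
Wed: 07:10–18:46 = 11 h 36 min
Thu: 09:14–20:15 = 11 h 1 min
Fri: 08:08–16:40 = 8 h 32 min
Total worked: 47 h 57 min = 2877 min.
Regular 44 h 0 min = 2640 min at $23.50/h; overtime 3 h 57 min = 237 min at $35.25/h.
Pay = (2640 × $23.50 + 237 × $35.25) ÷ 60 = $1173.24.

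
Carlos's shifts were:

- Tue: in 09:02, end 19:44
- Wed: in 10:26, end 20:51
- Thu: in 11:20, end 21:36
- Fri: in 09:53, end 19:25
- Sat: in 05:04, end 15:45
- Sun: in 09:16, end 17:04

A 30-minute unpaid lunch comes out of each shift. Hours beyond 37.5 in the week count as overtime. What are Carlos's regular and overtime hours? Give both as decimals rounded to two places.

Regular 37.50 hours, overtime 18.90 hours

Tue: 09:02–19:44 = 10 h 42 min; less 30 min break → 10 h 12 min
Wed: 10:26–20:51 = 10 h 25 min; less 30 min break → 9 h 55 min
Thu: 11:20–21:36 = 10 h 16 min; less 30 min break → 9 h 46 min
Fri: 09:53–19:25 = 9 h 32 min; less 30 min break → 9 h 2 min
Sat: 05:04–15:45 = 10 h 41 min; less 30 min break → 10 h 11 min
Sun: 09:16–17:04 = 7 h 48 min; less 30 min break → 7 h 18 min
Total worked: 56 h 24 min = 56.40 h.
Threshold 37.5 h → overtime 18 h 54 min, regular 37 h 30 min.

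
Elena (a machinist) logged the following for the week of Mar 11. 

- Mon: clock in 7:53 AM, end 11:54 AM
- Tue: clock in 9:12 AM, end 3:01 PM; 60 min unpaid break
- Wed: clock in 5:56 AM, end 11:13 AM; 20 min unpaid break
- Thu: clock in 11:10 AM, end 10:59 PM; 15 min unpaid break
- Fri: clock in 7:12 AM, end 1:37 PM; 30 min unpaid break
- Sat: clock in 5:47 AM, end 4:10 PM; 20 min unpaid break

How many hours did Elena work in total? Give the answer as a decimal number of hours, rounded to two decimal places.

41.32 hours

Mon: 7:53 AM–11:54 AM = 4 h 1 min
Tue: 9:12 AM–3:01 PM = 5 h 49 min; less 60 min break → 4 h 49 min
Wed: 5:56 AM–11:13 AM = 5 h 17 min; less 20 min break → 4 h 57 min
Thu: 11:10 AM–10:59 PM = 11 h 49 min; less 15 min break → 11 h 34 min
Fri: 7:12 AM–1:37 PM = 6 h 25 min; less 30 min break → 5 h 55 min
Sat: 5:47 AM–4:10 PM = 10 h 23 min; less 20 min break → 10 h 3 min
Total: 4 h 1 min + 4 h 49 min + 4 h 57 min + 11 h 34 min + 5 h 55 min + 10 h 3 min = 41 h 19 min.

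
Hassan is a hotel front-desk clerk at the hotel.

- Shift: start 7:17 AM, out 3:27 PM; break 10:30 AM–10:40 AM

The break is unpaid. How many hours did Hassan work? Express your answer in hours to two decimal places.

Shift: 7:17 AM–3:27 PM = 8 h 10 min; less 10 min break → 8 h 0 min

8.00 hours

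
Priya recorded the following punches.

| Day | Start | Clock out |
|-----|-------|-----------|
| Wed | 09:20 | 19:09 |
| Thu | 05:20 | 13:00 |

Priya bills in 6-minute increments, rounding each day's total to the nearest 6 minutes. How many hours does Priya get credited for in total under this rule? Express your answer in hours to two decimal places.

17.50 hours

Wed: 09:20–19:09 = 9 h 49 min → rounds to 9 h 48 min
Thu: 05:20–13:00 = 7 h 40 min → rounds to 7 h 42 min
Total credited: 17 h 30 min.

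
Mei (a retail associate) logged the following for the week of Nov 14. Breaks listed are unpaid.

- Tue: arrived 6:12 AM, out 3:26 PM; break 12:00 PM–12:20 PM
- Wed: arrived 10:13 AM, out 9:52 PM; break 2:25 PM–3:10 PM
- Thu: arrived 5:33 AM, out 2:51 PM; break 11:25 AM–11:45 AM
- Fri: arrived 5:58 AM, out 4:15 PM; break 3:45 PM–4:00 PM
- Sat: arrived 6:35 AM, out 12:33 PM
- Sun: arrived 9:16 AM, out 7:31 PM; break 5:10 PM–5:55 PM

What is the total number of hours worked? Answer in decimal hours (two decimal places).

Tue: 6:12 AM–3:26 PM = 9 h 14 min; less 20 min break → 8 h 54 min
Wed: 10:13 AM–9:52 PM = 11 h 39 min; less 45 min break → 10 h 54 min
Thu: 5:33 AM–2:51 PM = 9 h 18 min; less 20 min break → 8 h 58 min
Fri: 5:58 AM–4:15 PM = 10 h 17 min; less 15 min break → 10 h 2 min
Sat: 6:35 AM–12:33 PM = 5 h 58 min
Sun: 9:16 AM–7:31 PM = 10 h 15 min; less 45 min break → 9 h 30 min
Total: 8 h 54 min + 10 h 54 min + 8 h 58 min + 10 h 2 min + 5 h 58 min + 9 h 30 min = 54 h 16 min.

54.27 hours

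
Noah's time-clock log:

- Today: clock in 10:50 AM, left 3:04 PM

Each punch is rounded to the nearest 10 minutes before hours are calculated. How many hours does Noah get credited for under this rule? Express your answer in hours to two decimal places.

4.17 hours

Today: in 10:50 AM→10:50 AM, out 3:04 PM→3:00 PM; 4 h 10 min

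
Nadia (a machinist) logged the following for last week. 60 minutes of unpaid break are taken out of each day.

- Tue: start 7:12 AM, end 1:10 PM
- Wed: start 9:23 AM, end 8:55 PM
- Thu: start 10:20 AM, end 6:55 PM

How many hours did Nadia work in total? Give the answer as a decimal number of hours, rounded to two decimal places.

Tue: 7:12 AM–1:10 PM = 5 h 58 min; less 60 min break → 4 h 58 min
Wed: 9:23 AM–8:55 PM = 11 h 32 min; less 60 min break → 10 h 32 min
Thu: 10:20 AM–6:55 PM = 8 h 35 min; less 60 min break → 7 h 35 min
Total: 4 h 58 min + 10 h 32 min + 7 h 35 min = 23 h 5 min.

23.08 hours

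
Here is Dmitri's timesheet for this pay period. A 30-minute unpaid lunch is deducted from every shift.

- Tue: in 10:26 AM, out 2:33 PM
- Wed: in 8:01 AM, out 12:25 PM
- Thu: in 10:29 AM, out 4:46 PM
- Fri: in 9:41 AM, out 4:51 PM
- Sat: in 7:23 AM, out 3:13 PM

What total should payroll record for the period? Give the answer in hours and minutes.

Tue: 10:26 AM–2:33 PM = 4 h 7 min; less 30 min break → 3 h 37 min
Wed: 8:01 AM–12:25 PM = 4 h 24 min; less 30 min break → 3 h 54 min
Thu: 10:29 AM–4:46 PM = 6 h 17 min; less 30 min break → 5 h 47 min
Fri: 9:41 AM–4:51 PM = 7 h 10 min; less 30 min break → 6 h 40 min
Sat: 7:23 AM–3:13 PM = 7 h 50 min; less 30 min break → 7 h 20 min
Total: 3 h 37 min + 3 h 54 min + 5 h 47 min + 6 h 40 min + 7 h 20 min = 27 h 18 min.

27 h 18 min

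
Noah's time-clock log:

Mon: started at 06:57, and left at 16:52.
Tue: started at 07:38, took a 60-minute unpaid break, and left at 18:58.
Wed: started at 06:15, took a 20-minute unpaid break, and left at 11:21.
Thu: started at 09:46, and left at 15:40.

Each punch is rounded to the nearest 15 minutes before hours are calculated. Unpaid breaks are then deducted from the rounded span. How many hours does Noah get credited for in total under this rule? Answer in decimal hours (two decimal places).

30.67 hours

Mon: in 06:57→07:00, out 16:52→16:45; 9 h 45 min
Tue: in 07:38→07:45, out 18:58→19:00; 11 h 15 min − 60 min = 10 h 15 min
Wed: in 06:15→06:15, out 11:21→11:15; 5 h 0 min − 20 min = 4 h 40 min
Thu: in 09:46→09:45, out 15:40→15:45; 6 h 0 min
Total credited: 30 h 40 min.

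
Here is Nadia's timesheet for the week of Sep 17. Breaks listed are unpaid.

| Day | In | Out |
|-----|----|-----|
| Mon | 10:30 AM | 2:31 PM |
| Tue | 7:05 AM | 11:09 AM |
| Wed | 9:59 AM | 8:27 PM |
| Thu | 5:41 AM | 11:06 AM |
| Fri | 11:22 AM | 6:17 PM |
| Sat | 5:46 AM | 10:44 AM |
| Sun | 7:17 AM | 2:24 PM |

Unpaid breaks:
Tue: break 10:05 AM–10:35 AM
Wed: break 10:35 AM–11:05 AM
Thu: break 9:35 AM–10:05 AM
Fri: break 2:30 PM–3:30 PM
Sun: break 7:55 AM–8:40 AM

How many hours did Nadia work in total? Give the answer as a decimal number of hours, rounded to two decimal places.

Mon: 10:30 AM–2:31 PM = 4 h 1 min
Tue: 7:05 AM–11:09 AM = 4 h 4 min; less 30 min break → 3 h 34 min
Wed: 9:59 AM–8:27 PM = 10 h 28 min; less 30 min break → 9 h 58 min
Thu: 5:41 AM–11:06 AM = 5 h 25 min; less 30 min break → 4 h 55 min
Fri: 11:22 AM–6:17 PM = 6 h 55 min; less 60 min break → 5 h 55 min
Sat: 5:46 AM–10:44 AM = 4 h 58 min
Sun: 7:17 AM–2:24 PM = 7 h 7 min; less 45 min break → 6 h 22 min
Total: 4 h 1 min + 3 h 34 min + 9 h 58 min + 4 h 55 min + 5 h 55 min + 4 h 58 min + 6 h 22 min = 39 h 43 min.

39.72 hours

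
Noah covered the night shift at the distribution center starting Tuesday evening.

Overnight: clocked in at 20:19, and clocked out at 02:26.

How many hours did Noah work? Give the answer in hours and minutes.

Overnight: 20:19 → midnight = 3 h 41 min; midnight → 02:26 = 2 h 26 min; span 6 h 7 min

6 h 7 min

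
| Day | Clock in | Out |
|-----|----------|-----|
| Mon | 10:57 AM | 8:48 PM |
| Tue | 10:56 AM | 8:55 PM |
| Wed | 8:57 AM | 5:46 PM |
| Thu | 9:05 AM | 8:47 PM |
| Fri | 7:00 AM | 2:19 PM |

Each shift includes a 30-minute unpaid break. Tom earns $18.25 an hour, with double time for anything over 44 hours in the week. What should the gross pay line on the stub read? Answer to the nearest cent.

Mon: 10:57 AM–8:48 PM = 9 h 51 min; less 30 min break → 9 h 21 min
Tue: 10:56 AM–8:55 PM = 9 h 59 min; less 30 min break → 9 h 29 min
Wed: 8:57 AM–5:46 PM = 8 h 49 min; less 30 min break → 8 h 19 min
Thu: 9:05 AM–8:47 PM = 11 h 42 min; less 30 min break → 11 h 12 min
Fri: 7:00 AM–2:19 PM = 7 h 19 min; less 30 min break → 6 h 49 min
Total worked: 45 h 10 min = 2710 min.
Regular 44 h 0 min = 2640 min at $18.25/h; overtime 1 h 10 min = 70 min at $36.50/h.
Pay = (2640 × $18.25 + 70 × $36.50) ÷ 60 = $845.58.

$845.58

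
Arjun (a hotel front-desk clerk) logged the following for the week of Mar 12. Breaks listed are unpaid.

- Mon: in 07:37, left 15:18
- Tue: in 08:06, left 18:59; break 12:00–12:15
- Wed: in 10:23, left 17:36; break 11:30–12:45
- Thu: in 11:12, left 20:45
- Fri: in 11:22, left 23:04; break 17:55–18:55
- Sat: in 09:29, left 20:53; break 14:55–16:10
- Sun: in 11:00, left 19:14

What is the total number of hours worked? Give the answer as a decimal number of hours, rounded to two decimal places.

Mon: 07:37–15:18 = 7 h 41 min
Tue: 08:06–18:59 = 10 h 53 min; less 15 min break → 10 h 38 min
Wed: 10:23–17:36 = 7 h 13 min; less 75 min break → 5 h 58 min
Thu: 11:12–20:45 = 9 h 33 min
Fri: 11:22–23:04 = 11 h 42 min; less 60 min break → 10 h 42 min
Sat: 09:29–20:53 = 11 h 24 min; less 75 min break → 10 h 9 min
Sun: 11:00–19:14 = 8 h 14 min
Total: 7 h 41 min + 10 h 38 min + 5 h 58 min + 9 h 33 min + 10 h 42 min + 10 h 9 min + 8 h 14 min = 62 h 55 min.

62.92 hours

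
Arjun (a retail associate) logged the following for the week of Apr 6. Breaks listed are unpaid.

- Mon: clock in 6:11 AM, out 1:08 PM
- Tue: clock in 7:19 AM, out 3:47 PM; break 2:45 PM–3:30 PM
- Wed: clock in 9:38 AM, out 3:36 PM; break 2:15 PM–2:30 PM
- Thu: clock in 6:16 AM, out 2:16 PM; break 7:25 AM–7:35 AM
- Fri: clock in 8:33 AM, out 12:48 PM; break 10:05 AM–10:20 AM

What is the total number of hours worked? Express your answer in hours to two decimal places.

Mon: 6:11 AM–1:08 PM = 6 h 57 min
Tue: 7:19 AM–3:47 PM = 8 h 28 min; less 45 min break → 7 h 43 min
Wed: 9:38 AM–3:36 PM = 5 h 58 min; less 15 min break → 5 h 43 min
Thu: 6:16 AM–2:16 PM = 8 h 0 min; less 10 min break → 7 h 50 min
Fri: 8:33 AM–12:48 PM = 4 h 15 min; less 15 min break → 4 h 0 min
Total: 6 h 57 min + 7 h 43 min + 5 h 43 min + 7 h 50 min + 4 h 0 min = 32 h 13 min.

32.22 hours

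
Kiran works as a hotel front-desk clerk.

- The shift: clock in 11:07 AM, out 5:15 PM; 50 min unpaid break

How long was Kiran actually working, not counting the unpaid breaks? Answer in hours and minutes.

The shift: 11:07 AM–5:15 PM = 6 h 8 min; less 50 min break → 5 h 18 min

5 h 18 min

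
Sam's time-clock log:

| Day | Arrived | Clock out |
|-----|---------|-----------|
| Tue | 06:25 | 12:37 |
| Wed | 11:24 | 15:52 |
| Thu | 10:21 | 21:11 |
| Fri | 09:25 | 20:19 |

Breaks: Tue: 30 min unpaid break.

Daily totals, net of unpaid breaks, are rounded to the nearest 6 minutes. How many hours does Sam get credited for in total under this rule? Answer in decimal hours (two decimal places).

Tue: 06:25–12:37 = 6 h 12 min − 30 min = 5 h 42 min → rounds to 5 h 42 min
Wed: 11:24–15:52 = 4 h 28 min → rounds to 4 h 30 min
Thu: 10:21–21:11 = 10 h 50 min → rounds to 10 h 48 min
Fri: 09:25–20:19 = 10 h 54 min → rounds to 10 h 54 min
Total credited: 31 h 54 min.

31.90 hours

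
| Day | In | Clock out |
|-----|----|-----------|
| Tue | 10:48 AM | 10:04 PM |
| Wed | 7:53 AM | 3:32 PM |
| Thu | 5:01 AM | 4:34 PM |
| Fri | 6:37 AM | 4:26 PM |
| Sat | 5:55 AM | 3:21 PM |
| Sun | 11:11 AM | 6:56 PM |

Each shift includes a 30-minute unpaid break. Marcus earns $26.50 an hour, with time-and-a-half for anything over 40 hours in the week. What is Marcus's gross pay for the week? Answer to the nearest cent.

$1635.05

Tue: 10:48 AM–10:04 PM = 11 h 16 min; less 30 min break → 10 h 46 min
Wed: 7:53 AM–3:32 PM = 7 h 39 min; less 30 min break → 7 h 9 min
Thu: 5:01 AM–4:34 PM = 11 h 33 min; less 30 min break → 11 h 3 min
Fri: 6:37 AM–4:26 PM = 9 h 49 min; less 30 min break → 9 h 19 min
Sat: 5:55 AM–3:21 PM = 9 h 26 min; less 30 min break → 8 h 56 min
Sun: 11:11 AM–6:56 PM = 7 h 45 min; less 30 min break → 7 h 15 min
Total worked: 54 h 28 min = 3268 min.
Regular 40 h 0 min = 2400 min at $26.50/h; overtime 14 h 28 min = 868 min at $39.75/h.
Pay = (2400 × $26.50 + 868 × $39.75) ÷ 60 = $1635.05.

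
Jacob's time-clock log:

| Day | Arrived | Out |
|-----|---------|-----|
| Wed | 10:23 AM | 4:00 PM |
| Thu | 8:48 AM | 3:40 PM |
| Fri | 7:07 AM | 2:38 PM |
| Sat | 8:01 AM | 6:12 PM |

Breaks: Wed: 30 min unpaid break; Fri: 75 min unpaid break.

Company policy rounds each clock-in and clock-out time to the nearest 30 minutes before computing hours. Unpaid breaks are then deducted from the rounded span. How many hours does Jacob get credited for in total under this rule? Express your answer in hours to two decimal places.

27.75 hours

Wed: in 10:23 AM→10:30 AM, out 4:00 PM→4:00 PM; 5 h 30 min − 30 min = 5 h 0 min
Thu: in 8:48 AM→9:00 AM, out 3:40 PM→3:30 PM; 6 h 30 min
Fri: in 7:07 AM→7:00 AM, out 2:38 PM→2:30 PM; 7 h 30 min − 75 min = 6 h 15 min
Sat: in 8:01 AM→8:00 AM, out 6:12 PM→6:00 PM; 10 h 0 min
Total credited: 27 h 45 min.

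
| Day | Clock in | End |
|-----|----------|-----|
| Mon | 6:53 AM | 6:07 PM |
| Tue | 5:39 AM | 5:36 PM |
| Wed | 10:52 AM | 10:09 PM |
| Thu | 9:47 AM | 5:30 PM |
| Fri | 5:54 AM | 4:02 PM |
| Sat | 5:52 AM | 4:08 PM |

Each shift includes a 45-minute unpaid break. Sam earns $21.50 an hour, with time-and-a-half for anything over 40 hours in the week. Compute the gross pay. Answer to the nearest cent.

Mon: 6:53 AM–6:07 PM = 11 h 14 min; less 45 min break → 10 h 29 min
Tue: 5:39 AM–5:36 PM = 11 h 57 min; less 45 min break → 11 h 12 min
Wed: 10:52 AM–10:09 PM = 11 h 17 min; less 45 min break → 10 h 32 min
Thu: 9:47 AM–5:30 PM = 7 h 43 min; less 45 min break → 6 h 58 min
Fri: 5:54 AM–4:02 PM = 10 h 8 min; less 45 min break → 9 h 23 min
Sat: 5:52 AM–4:08 PM = 10 h 16 min; less 45 min break → 9 h 31 min
Total worked: 58 h 5 min = 3485 min.
Regular 40 h 0 min = 2400 min at $21.50/h; overtime 18 h 5 min = 1085 min at $32.25/h.
Pay = (2400 × $21.50 + 1085 × $32.25) ÷ 60 = $1443.19.

$1443.19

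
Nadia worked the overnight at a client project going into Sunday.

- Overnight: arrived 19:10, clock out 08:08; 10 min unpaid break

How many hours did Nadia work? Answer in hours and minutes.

Overnight: 19:10 → midnight = 4 h 50 min; midnight → 08:08 = 8 h 8 min; span 12 h 58 min; less 10 min break → 12 h 48 min

12 h 48 min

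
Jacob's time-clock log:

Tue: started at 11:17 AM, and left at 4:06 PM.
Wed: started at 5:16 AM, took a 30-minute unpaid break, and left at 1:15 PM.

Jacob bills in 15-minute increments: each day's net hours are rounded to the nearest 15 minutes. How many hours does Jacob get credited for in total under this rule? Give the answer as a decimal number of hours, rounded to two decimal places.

Tue: 11:17 AM–4:06 PM = 4 h 49 min → rounds to 4 h 45 min
Wed: 5:16 AM–1:15 PM = 7 h 59 min − 30 min = 7 h 29 min → rounds to 7 h 30 min
Total credited: 12 h 15 min.

12.25 hours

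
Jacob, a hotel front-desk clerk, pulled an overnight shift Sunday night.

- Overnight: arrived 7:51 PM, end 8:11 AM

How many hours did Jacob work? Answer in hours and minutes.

12 h 20 min

Overnight: 7:51 PM → midnight = 4 h 9 min; midnight → 8:11 AM = 8 h 11 min; span 12 h 20 min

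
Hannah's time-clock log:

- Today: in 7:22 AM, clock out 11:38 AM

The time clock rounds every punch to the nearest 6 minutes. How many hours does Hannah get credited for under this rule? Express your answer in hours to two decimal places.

4.20 hours

Today: in 7:22 AM→7:24 AM, out 11:38 AM→11:36 AM; 4 h 12 min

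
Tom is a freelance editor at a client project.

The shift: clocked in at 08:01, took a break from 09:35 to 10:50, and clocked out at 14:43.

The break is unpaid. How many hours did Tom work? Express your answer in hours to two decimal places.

5.45 hours

The shift: 08:01–14:43 = 6 h 42 min; less 75 min break → 5 h 27 min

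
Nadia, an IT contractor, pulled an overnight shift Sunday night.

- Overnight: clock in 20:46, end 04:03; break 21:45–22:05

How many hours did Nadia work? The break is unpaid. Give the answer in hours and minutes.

Overnight: 20:46 → midnight = 3 h 14 min; midnight → 04:03 = 4 h 3 min; span 7 h 17 min; less 20 min break → 6 h 57 min

6 h 57 min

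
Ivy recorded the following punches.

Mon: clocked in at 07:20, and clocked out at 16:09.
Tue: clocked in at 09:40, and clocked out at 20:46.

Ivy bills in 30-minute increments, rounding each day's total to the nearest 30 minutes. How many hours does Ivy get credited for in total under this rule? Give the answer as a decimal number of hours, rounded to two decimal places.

Mon: 07:20–16:09 = 8 h 49 min → rounds to 9 h 0 min
Tue: 09:40–20:46 = 11 h 6 min → rounds to 11 h 0 min
Total credited: 20 h 0 min.

20.00 hours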